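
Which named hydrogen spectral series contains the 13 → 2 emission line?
Balmer series

The spectral series in hydrogen are named based on the final (lower) energy level:
- Lyman series: n_final = 1 (ultraviolet)
- Balmer series: n_final = 2 (visible/near-UV)
- Paschen series: n_final = 3 (infrared)
- Brackett series: n_final = 4 (infrared)
- Pfund series: n_final = 5 (far infrared)

Since this transition ends at n = 2, it belongs to the Balmer series.

For reference, this 13 → 2 line has photon energy
ΔE = 13.6057 eV × (1/2² - 1/13²) = 3.320917899 eV,
corresponding to wavelength λ = hc/ΔE = 1239.84 eV·nm / 3.320917899 eV = 373.34256 nm in the visible/near-UV region.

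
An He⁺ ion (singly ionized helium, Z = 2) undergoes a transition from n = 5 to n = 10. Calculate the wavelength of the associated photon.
759.388 nm

First, find the transition energy using E_n = -13.6057 Z² / n² eV:
E_5 = -13.6057 × 2² / 5² = -2.1769120 eV
E_10 = -13.6057 × 2² / 10² = -0.5442280 eV

Photon energy: |ΔE| = |E_10 - E_5| = 1.6326840 eV

Convert to wavelength using E = hc/λ with hc = 1239.84 eV·nm:
λ = hc/E = 1239.84 eV·nm / 1.6326840 eV
λ = 759.388 nm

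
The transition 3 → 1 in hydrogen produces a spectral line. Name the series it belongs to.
Lyman series

The spectral series in hydrogen are named based on the final (lower) energy level:
- Lyman series: n_final = 1 (ultraviolet)
- Balmer series: n_final = 2 (visible/near-UV)
- Paschen series: n_final = 3 (infrared)
- Brackett series: n_final = 4 (infrared)
- Pfund series: n_final = 5 (far infrared)

Since this transition ends at n = 1, it belongs to the Lyman series.

For reference, this 3 → 1 line has photon energy
ΔE = 13.6057 eV × (1/1² - 1/3²) = 12.093955556 eV,
corresponding to wavelength λ = hc/ΔE = 1239.84 eV·nm / 12.093955556 eV = 102.517327 nm in the ultraviolet region.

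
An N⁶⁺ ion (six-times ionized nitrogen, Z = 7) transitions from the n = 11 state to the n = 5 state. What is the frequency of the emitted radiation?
5.116e+15 Hz

First, find the transition energy:
E_11 = -13.6057 × 7² / 11² = -5.509746 eV
E_5 = -13.6057 × 7² / 5² = -26.667172 eV
|ΔE| = |E_5 - E_11| = 21.157426 eV

Convert to Joules: E = 21.157426 eV × (1.602177 × 10⁻¹⁹ J/eV) = 3.38979e-18 J

Using E = hf:
f = E/h = 3.38979e-18 J / (6.62607 × 10⁻³⁴ J·s)
f = 5.116e+15 Hz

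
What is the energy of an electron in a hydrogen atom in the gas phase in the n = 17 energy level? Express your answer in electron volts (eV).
-0.05 eV

The energy levels of a hydrogen-like atom are given by:
E_n = -13.6057 eV / n²

For n = 17:
E_17 = -13.6057 eV / 17²
E_17 = -13.6057 eV / 289
E_17 = -0.05 eV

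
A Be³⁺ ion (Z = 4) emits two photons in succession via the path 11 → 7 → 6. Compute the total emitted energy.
4.24788 eV

The energy levels of Be³⁺ are E_n = -13.6057 × 4² / n² eV.

First transition (11 → 7):
ΔE₁ = |E_7 - E_11|
ΔE₁ = |-4.44267755102 - (-1.79910082645)| = 2.64357672 eV

Second transition (7 → 6):
ΔE₂ = |E_6 - E_7|
ΔE₂ = |-6.04697777778 - (-4.44267755102)| = 1.60430023 eV

Total energy released:
E_total = ΔE₁ + ΔE₂ = 2.64357672 + 1.60430023 = 4.24788 eV

Note: This equals the direct transition 11 → 6: 4.24788 eV ✓
Energy is conserved regardless of the path taken.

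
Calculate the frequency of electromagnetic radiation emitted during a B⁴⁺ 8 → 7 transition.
3.93e+14 Hz

First, find the transition energy:
E_8 = -13.6057 × 5² / 8² = -5.31473 eV
E_7 = -13.6057 × 5² / 7² = -6.94168 eV
|ΔE| = |E_7 - E_8| = 1.62695 eV

Convert to Joules: E = 1.62695 eV × (1.602177 × 10⁻¹⁹ J/eV) = 2.6067e-19 J

Using E = hf:
f = E/h = 2.6067e-19 J / (6.62607 × 10⁻³⁴ J·s)
f = 3.93e+14 Hz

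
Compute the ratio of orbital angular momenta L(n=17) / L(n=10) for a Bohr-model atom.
1.700000

In the Bohr model, L_n = nℏ, so the ratio is purely the ratio of quantum numbers:

L_17/L_10 = 17ℏ / 10ℏ = 17/10 = 1.700000

The angular momentum scales linearly with n.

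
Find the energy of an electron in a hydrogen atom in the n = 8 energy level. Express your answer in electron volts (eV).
-0.21 eV

The energy levels of a hydrogen-like atom are given by:
E_n = -13.6057 eV / n²

For n = 8:
E_8 = -13.6057 eV / 8²
E_8 = -13.6057 eV / 64
E_8 = -0.21 eV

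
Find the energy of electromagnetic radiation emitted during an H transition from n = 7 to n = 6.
0.100 eV

The energy levels are E_n = -13.6057 eV / n².

Energy at n = 7: E_7 = -13.6057 / 7² = -0.277667 eV
Energy at n = 6: E_6 = -13.6057 / 6² = -0.377936 eV

For emission (electron falling to lower state), the photon energy is:
E_photon = E_7 - E_6 = |-0.277667 - (-0.377936)|
E_photon = 0.100 eV

This energy is carried away by the emitted photon.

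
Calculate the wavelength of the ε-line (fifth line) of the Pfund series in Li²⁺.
337.506 nm

The lines of a series are numbered from the longest wavelength (smallest ΔE) outward; the fifth line is the transition from n = n_f + 5 to n_f.
The Pfund series has all transitions ending at n_f = 5.

For Li²⁺ (Z = 3), the fifth line (ε-line) is the jump from n = 10 to n = 5:
E_10 = -13.6057 × 3² / 10² = -1.2245130 eV
E_5 = -13.6057 × 3² / 5² = -4.8980520 eV
ΔE = E_10 - E_5 = 3.6735390 eV

λ = hc/E = 1239.84 eV·nm / 3.6735390 eV
λ = 337.506 nm

This is the ε-line of the Pfund series in Li²⁺.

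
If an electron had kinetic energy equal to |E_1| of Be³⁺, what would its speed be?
8.751e+06 m/s (or 2.92% of c)

The binding energy at n = 1 for Be³⁺ is:
E_1 = -13.6057 × 4²/1² = -217.6912 eV
|E_1| = 217.6912 eV

Convert to Joules:
KE = 217.6912 eV × (1.602177 × 10⁻¹⁹ J/eV) = 3.48780e-17 J

Using KE = ½mv²:
v = √(2·KE/m_e)
v = √(2 × 3.48780e-17 J / 9.10938 × 10⁻³¹ kg)
v = 8.751e+06 m/s

This is approximately 2.92% the speed of light.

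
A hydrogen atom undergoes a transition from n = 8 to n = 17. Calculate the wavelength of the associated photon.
7491.004 nm

First, find the transition energy using E_n = -13.6057 / n² eV:
E_8 = -13.6057 / 8² = -0.212589063 eV
E_17 = -13.6057 / 17² = -0.047078547 eV

Photon energy: |ΔE| = |E_17 - E_8| = 0.165510516 eV

Convert to wavelength using E = hc/λ with hc = 1239.84 eV·nm:
λ = hc/E = 1239.84 eV·nm / 0.165510516 eV
λ = 7491.004 nm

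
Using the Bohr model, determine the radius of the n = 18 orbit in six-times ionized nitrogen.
2.44933 nm (or 24.49334 Å)

The Bohr radius formula is:
r_n = n² a₀ / Z

where a₀ = 0.05291772 nm is the Bohr radius.

For N⁶⁺ (Z = 7) at n = 18:
r_18 = 18² × 0.05291772 nm / 7
r_18 = 324 × 0.05291772 nm / 7
r_18 = 17.145341 nm / 7
r_18 = 2.44933 nm

The electron orbits at approximately 2.44933 nm from the nucleus.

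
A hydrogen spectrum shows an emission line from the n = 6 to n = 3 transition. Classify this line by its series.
Paschen series

The spectral series in hydrogen are named based on the final (lower) energy level:
- Lyman series: n_final = 1 (ultraviolet)
- Balmer series: n_final = 2 (visible/near-UV)
- Paschen series: n_final = 3 (infrared)
- Brackett series: n_final = 4 (infrared)
- Pfund series: n_final = 5 (far infrared)

Since this transition ends at n = 3, it belongs to the Paschen series.

For reference, this 6 → 3 line has photon energy
ΔE = 13.6057 eV × (1/3² - 1/6²) = 1.1338083333 eV,
corresponding to wavelength λ = hc/ΔE = 1239.84 eV·nm / 1.1338083333 eV = 1093.51816 nm in the infrared region.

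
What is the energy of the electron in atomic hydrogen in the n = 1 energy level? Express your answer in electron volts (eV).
-13.605700 eV

The energy levels of a hydrogen-like atom are given by:
E_n = -13.6057 eV / n²

For n = 1:
E_1 = -13.6057 eV / 1²
E_1 = -13.6057 eV / 1
E_1 = -13.605700 eV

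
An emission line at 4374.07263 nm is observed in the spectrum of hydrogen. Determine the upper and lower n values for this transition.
n = 12 → n = 6

First, find the photon energy from the wavelength (hc = 1239.84 eV·nm):
E = hc/λ = 1239.84 eV·nm / 4374.07263 nm = 0.28345208 eV

The energy levels of hydrogen satisfy E_n = -13.6057 / n² eV, so an emission n_i → n_f releases
ΔE = 13.6057 × (1/n_f² − 1/n_i²) eV.

Setting ΔE equal to the photon energy:
1/n_f² − 1/n_i² = 0.28345208 / 13.6057 = 0.020833333

Since 1/n_i² must be positive, we need 1/n_f² > 0.020833333, i.e. n_f ≤ 6. For each allowed n_f, solve n_i = (1/n_f² − 0.020833333)^(−1/2) and check whether it is a whole number:
  n_f = 1: 1/n_i² = 1.000000000 − 0.020833333 = 0.979166667 → n_i = 1.011  (not an integer) ✗
  n_f = 2: 1/n_i² = 0.250000000 − 0.020833333 = 0.229166667 → n_i = 2.089  (not an integer) ✗
  n_f = 3: 1/n_i² = 0.111111111 − 0.020833333 = 0.090277778 → n_i = 3.328  (not an integer) ✗
  n_f = 4: 1/n_i² = 0.062500000 − 0.020833333 = 0.041666667 → n_i = 4.899  (not an integer) ✗
  n_f = 5: 1/n_i² = 0.040000000 − 0.020833333 = 0.019166667 → n_i = 7.223  (not an integer) ✗
  n_f = 6: 1/n_i² = 0.027777778 − 0.020833333 = 0.006944445 → n_i = 12.000  → integer, n_i = 12 ✓

Only n_f = 6 gives an integer upper level, n_i = 12.

The transition is from n = 12 to n = 6 (emission).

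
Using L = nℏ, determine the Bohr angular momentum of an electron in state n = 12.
1.27e-33 J·s (or 12ℏ)

In the Bohr model, angular momentum is quantized:
L = nℏ

where ℏ = h/(2π) = 1.0546e-34 J·s

For n = 12:
L = 12 × 1.0546e-34 J·s
L = 1.27e-33 J·s

This can also be written as L = 12ℏ.
The angular momentum is an integer multiple of the reduced Planck constant.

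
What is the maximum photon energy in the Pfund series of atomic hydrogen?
0.544 eV

The series limit corresponds to the transition from n = ∞ to n = 5.
This is the highest energy (shortest wavelength) transition in the Pfund series.

E_∞ = 0 eV
E_5 = -13.6057 / 5² = -0.544 eV

Energy at series limit:
ΔE = E_∞ - E_5 = 0 - (-0.544) = 0.544 eV

This energy equals the ionization energy from the n = 5 state of hydrogen.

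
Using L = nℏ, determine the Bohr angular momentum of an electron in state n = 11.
1.160e-33 J·s (or 11ℏ)

In the Bohr model, angular momentum is quantized:
L = nℏ

where ℏ = h/(2π) = 1.05457e-34 J·s

For n = 11:
L = 11 × 1.05457e-34 J·s
L = 1.160e-33 J·s

This can also be written as L = 11ℏ.
The angular momentum is an integer multiple of the reduced Planck constant.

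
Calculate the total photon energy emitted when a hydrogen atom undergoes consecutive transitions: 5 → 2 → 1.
13.061472 eV

The energy levels of hydrogen are E_n = -13.6057 / n² eV.

First transition (5 → 2):
ΔE₁ = |E_2 - E_5|
ΔE₁ = |-3.401425000000 - (-0.544228000000)| = 2.857197000 eV

Second transition (2 → 1):
ΔE₂ = |E_1 - E_2|
ΔE₂ = |-13.605700000000 - (-3.401425000000)| = 10.204275000 eV

Total energy released:
E_total = ΔE₁ + ΔE₂ = 2.857197000 + 10.204275000 = 13.061472 eV

Note: This equals the direct transition 5 → 1: 13.061472 eV ✓
Energy is conserved regardless of the path taken.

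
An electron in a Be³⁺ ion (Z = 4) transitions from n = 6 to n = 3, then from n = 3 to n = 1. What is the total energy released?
211.644222 eV

The energy levels of Be³⁺ are E_n = -13.6057 × 4² / n² eV.

First transition (6 → 3):
ΔE₁ = |E_3 - E_6|
ΔE₁ = |-24.187911111111 - (-6.046977777778)| = 18.140933333 eV

Second transition (3 → 1):
ΔE₂ = |E_1 - E_3|
ΔE₂ = |-217.691200000000 - (-24.187911111111)| = 193.503288889 eV

Total energy released:
E_total = ΔE₁ + ΔE₂ = 18.140933333 + 193.503288889 = 211.644222 eV

Note: This equals the direct transition 6 → 1: 211.644222 eV ✓
Energy is conserved regardless of the path taken.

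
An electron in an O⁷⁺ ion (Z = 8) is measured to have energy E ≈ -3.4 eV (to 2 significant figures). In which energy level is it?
n = 16

The exact energy levels follow E_n = -13.6057 Z² / n² eV with Z = 8.

The measured value (-3.4 eV) is reported to only 2 significant figures, so we must test candidate n values and see which one matches to that precision.

Candidate energies:
  n = 14:  E = -13.6057 × 8² / 14² = -4.44268 eV
  n = 15:  E = -13.6057 × 8² / 15² = -3.87007 eV
  n = 16:  E = -13.6057 × 8² / 16² = -3.40143 eV  ← matches
  n = 17:  E = -13.6057 × 8² / 17² = -3.01303 eV
  n = 18:  E = -13.6057 × 8² / 18² = -2.68755 eV

Checking against the measurement of -3.4 eV (2 sig figs), only n = 16 agrees:
E_16 = -3.40143 eV, which rounds to -3.4 eV ✓

Therefore n = 16.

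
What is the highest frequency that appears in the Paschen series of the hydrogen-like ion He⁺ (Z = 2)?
1.46e+15 Hz

The series limit corresponds to the transition from n = ∞ to n = 3.
This is the highest energy (shortest wavelength) transition in the Paschen series.

E_∞ = 0 eV
E_3 = -13.6057 × 2² / 3² = -6.046978 eV

Energy at series limit:
ΔE = E_∞ - E_3 = 0 - (-6.046978) = 6.046978 eV
E = 6.046978 eV × (1.602177 × 10⁻¹⁹ J/eV) = 9.6883e-19 J
f = E/h = 9.6883e-19 J / (6.62607 × 10⁻³⁴ J·s) = 1.46e+15 Hz

This energy equals the ionization energy from the n = 3 state of He⁺.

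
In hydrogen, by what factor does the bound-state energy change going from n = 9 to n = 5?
3.2400

Using E_n = -13.6057 Z² / n² eV with Z = 1:

E_5 = -13.6057 / 5² = -13.6057 / 25 = -0.5442280000 eV
E_9 = -13.6057 / 9² = -13.6057 / 81 = -0.1679716049 eV

The ratio is:
E_5/E_9 = (-0.5442280000) / (-0.1679716049)
E_5/E_9 = (-13.6057/25) / (-13.6057/81)
E_5/E_9 = 81/25
E_5/E_9 = 3.2400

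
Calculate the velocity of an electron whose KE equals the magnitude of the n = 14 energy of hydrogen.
1.56e+05 m/s (or 0.052124% of c)

The binding energy at n = 14 for hydrogen is:
E_14 = -13.6057/14² = -0.06941684 eV
|E_14| = 0.06941684 eV

Convert to Joules:
KE = 0.06941684 eV × (1.602177 × 10⁻¹⁹ J/eV) = 1.1122e-20 J

Using KE = ½mv²:
v = √(2·KE/m_e)
v = √(2 × 1.1122e-20 J / 9.10938 × 10⁻³¹ kg)
v = 1.56e+05 m/s

This is approximately 0.052124% the speed of light.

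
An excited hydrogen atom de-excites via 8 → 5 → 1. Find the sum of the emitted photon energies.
13.3931 eV

The energy levels of hydrogen are E_n = -13.6057 / n² eV.

First transition (8 → 5):
ΔE₁ = |E_5 - E_8|
ΔE₁ = |-0.5442280000 - (-0.2125890625)| = 0.3316389 eV

Second transition (5 → 1):
ΔE₂ = |E_1 - E_5|
ΔE₂ = |-13.6057000000 - (-0.5442280000)| = 13.0614720 eV

Total energy released:
E_total = ΔE₁ + ΔE₂ = 0.3316389 + 13.0614720 = 13.3931 eV

Note: This equals the direct transition 8 → 1: 13.3931 eV ✓
Energy is conserved regardless of the path taken.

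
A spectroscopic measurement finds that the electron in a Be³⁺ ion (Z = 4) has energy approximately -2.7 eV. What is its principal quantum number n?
n = 9

The exact energy levels follow E_n = -13.6057 Z² / n² eV with Z = 4.

The measured value (-2.7 eV) is reported to only 2 significant figures, so we must test candidate n values and see which one matches to that precision.

Candidate energies:
  n = 7:  E = -13.6057 × 4² / 7² = -4.44268 eV
  n = 8:  E = -13.6057 × 4² / 8² = -3.40143 eV
  n = 9:  E = -13.6057 × 4² / 9² = -2.68755 eV  ← matches
  n = 10:  E = -13.6057 × 4² / 10² = -2.17691 eV
  n = 11:  E = -13.6057 × 4² / 11² = -1.79910 eV

Checking against the measurement of -2.7 eV (2 sig figs), only n = 9 agrees:
E_9 = -2.68755 eV, which rounds to -2.7 eV ✓

Therefore n = 9.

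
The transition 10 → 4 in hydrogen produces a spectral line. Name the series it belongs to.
Brackett series

The spectral series in hydrogen are named based on the final (lower) energy level:
- Lyman series: n_final = 1 (ultraviolet)
- Balmer series: n_final = 2 (visible/near-UV)
- Paschen series: n_final = 3 (infrared)
- Brackett series: n_final = 4 (infrared)
- Pfund series: n_final = 5 (far infrared)

Since this transition ends at n = 4, it belongs to the Brackett series.

For reference, this 10 → 4 line has photon energy
ΔE = 13.6057 eV × (1/4² - 1/10²) = 0.7142992500 eV,
corresponding to wavelength λ = hc/ΔE = 1239.84 eV·nm / 0.7142992500 eV = 1735.7431 nm in the infrared region.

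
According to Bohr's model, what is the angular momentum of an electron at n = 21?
2.2146e-33 J·s (or 21ℏ)

In the Bohr model, angular momentum is quantized:
L = nℏ

where ℏ = h/(2π) = 1.054572e-34 J·s

For n = 21:
L = 21 × 1.054572e-34 J·s
L = 2.2146e-33 J·s

This can also be written as L = 21ℏ.
The angular momentum is an integer multiple of the reduced Planck constant.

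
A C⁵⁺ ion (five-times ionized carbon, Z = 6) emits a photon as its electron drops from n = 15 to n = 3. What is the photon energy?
52.246 eV

The energy levels are E_n = -13.6057 Z² eV / n².

Energy at n = 15: E_15 = -13.6057 × 6² / 15² = -2.176912 eV
Energy at n = 3: E_3 = -13.6057 × 6² / 3² = -54.422800 eV

For emission (electron falling to lower state), the photon energy is:
E_photon = E_15 - E_3 = |-2.176912 - (-54.422800)|
E_photon = 52.246 eV

This energy is carried away by the emitted photon.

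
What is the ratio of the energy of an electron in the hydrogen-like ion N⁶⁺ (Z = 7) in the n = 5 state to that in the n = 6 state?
1.44

Using E_n = -13.6057 Z² / n² eV with Z = 7:

E_5 = -13.6057 × 7² / 5² = -666.6793 / 25 = -26.66717200 eV
E_6 = -13.6057 × 7² / 6² = -666.6793 / 36 = -18.51886944 eV

The ratio is:
E_5/E_6 = (-26.66717200) / (-18.51886944)
E_5/E_6 = (-666.6793/25) / (-666.6793/36)
E_5/E_6 = 36/25
E_5/E_6 = 1.44
(Note: the Z² factors cancel in the ratio.)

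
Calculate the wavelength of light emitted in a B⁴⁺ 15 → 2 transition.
14.844138 nm

First, find the transition energy using E_n = -13.6057 Z² / n² eV:
E_15 = -13.6057 × 5² / 15² = -1.51174444 eV
E_2 = -13.6057 × 5² / 2² = -85.03562500 eV

Photon energy: |ΔE| = |E_2 - E_15| = 83.52388056 eV

Convert to wavelength using E = hc/λ with hc = 1239.84 eV·nm:
λ = hc/E = 1239.84 eV·nm / 83.52388056 eV
λ = 14.844138 nm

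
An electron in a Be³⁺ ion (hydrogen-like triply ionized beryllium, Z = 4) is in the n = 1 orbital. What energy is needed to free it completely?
217.69120 eV

The ionization energy is the energy needed to remove the electron completely (n → ∞).

For a hydrogen-like ion with Z = 4, E_n = -13.6057 Z² / n² eV.

At n = 1: E_1 = -13.6057 × 4² / 1² = -217.69120000 eV
At n = ∞: E_∞ = 0 eV

Ionization energy = E_∞ - E_1 = 0 - (-217.69120000) = 217.69120000 eV
Ionization energy ≈ 217.69120 eV

This is also called the binding energy of the electron in state n = 1.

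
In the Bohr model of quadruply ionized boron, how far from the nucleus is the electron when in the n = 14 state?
2.0744 nm (or 20.7437 Å)

The Bohr radius formula is:
r_n = n² a₀ / Z

where a₀ = 0.0529177 nm is the Bohr radius.

For B⁴⁺ (Z = 5) at n = 14:
r_14 = 14² × 0.0529177 nm / 5
r_14 = 196 × 0.0529177 nm / 5
r_14 = 10.37187 nm / 5
r_14 = 2.0744 nm

The electron orbits at approximately 2.0744 nm from the nucleus.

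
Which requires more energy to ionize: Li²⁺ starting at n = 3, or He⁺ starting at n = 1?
He⁺ at n = 1 (E = -54.422800 eV)

Using E_n = -13.6057 Z² / n² eV:

Li²⁺ (Z = 3) at n = 3:
E = -13.6057 × 3² / 3² = -13.6057 × 9 / 9 = -13.605700000 eV

He⁺ (Z = 2) at n = 1:
E = -13.6057 × 2² / 1² = -13.6057 × 4 / 1 = -54.422800000 eV

Since -54.422800000 eV < -13.605700000 eV,
He⁺ at n = 1 is more tightly bound (requires more energy to ionize).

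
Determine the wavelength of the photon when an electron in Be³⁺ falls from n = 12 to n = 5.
172.30 nm

First, find the transition energy using E_n = -13.6057 Z² / n² eV:
E_12 = -13.6057 × 4² / 12² = -1.511744 eV
E_5 = -13.6057 × 4² / 5² = -8.707648 eV

Photon energy: |ΔE| = |E_5 - E_12| = 7.195904 eV

Convert to wavelength using E = hc/λ with hc = 1239.84 eV·nm:
λ = hc/E = 1239.84 eV·nm / 7.195904 eV
λ = 172.30 nm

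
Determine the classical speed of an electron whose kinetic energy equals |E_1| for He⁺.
4.375e+06 m/s (or 1.46% of c)

The binding energy at n = 1 for He⁺ is:
E_1 = -13.6057 × 2²/1² = -54.42280 eV
|E_1| = 54.42280 eV

Convert to Joules:
KE = 54.42280 eV × (1.602177 × 10⁻¹⁹ J/eV) = 8.71950e-18 J

Using KE = ½mv²:
v = √(2·KE/m_e)
v = √(2 × 8.71950e-18 J / 9.10938 × 10⁻³¹ kg)
v = 4.375e+06 m/s

This is approximately 1.46% the speed of light.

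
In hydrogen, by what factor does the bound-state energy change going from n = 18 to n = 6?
9.00000

Using E_n = -13.6057 Z² / n² eV with Z = 1:

E_6 = -13.6057 / 6² = -13.6057 / 36 = -0.37793611111 eV
E_18 = -13.6057 / 18² = -13.6057 / 324 = -0.04199290123 eV

The ratio is:
E_6/E_18 = (-0.37793611111) / (-0.04199290123)
E_6/E_18 = (-13.6057/36) / (-13.6057/324)
E_6/E_18 = 324/36
E_6/E_18 = 9.00000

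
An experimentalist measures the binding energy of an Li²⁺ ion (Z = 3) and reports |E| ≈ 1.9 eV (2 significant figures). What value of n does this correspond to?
n = 8

The exact energy levels follow E_n = -13.6057 Z² / n² eV with Z = 3.

The measured value (-1.9 eV) is reported to only 2 significant figures, so we must test candidate n values and see which one matches to that precision.

Candidate energies:
  n = 6:  E = -13.6057 × 3² / 6² = -3.40143 eV
  n = 7:  E = -13.6057 × 3² / 7² = -2.49901 eV
  n = 8:  E = -13.6057 × 3² / 8² = -1.91330 eV  ← matches
  n = 9:  E = -13.6057 × 3² / 9² = -1.51174 eV
  n = 10:  E = -13.6057 × 3² / 10² = -1.22451 eV

Checking against the measurement of -1.9 eV (2 sig figs), only n = 8 agrees:
E_8 = -1.91330 eV, which rounds to -1.9 eV ✓

Therefore n = 8.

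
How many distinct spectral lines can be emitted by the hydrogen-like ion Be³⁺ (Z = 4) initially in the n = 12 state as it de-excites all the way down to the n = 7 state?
15

The electron can occupy levels n = 7, 8, ..., 12 during de-excitation — that is m = 12 - 7 + 1 = 6 distinct levels.

The number of distinct spectral lines equals the number of ways to choose 2 of these m levels (each pair gives one possible emission transition):

Number of lines = m(m-1)/2 = 6×5/2 = 15

These correspond to all possible transitions between the 6 levels:
12 → 11, 12 → 10, 12 → 9, 12 → 8, 12 → 7, 11 → 10, 11 → 9, 11 → 8...

Each transition produces a photon with a unique energy (and thus wavelength). This count does not depend on Z.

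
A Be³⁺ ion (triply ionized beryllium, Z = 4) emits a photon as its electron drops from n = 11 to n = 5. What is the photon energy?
6.909 eV

The energy levels are E_n = -13.6057 Z² eV / n².

Energy at n = 11: E_11 = -13.6057 × 4² / 11² = -1.799101 eV
Energy at n = 5: E_5 = -13.6057 × 4² / 5² = -8.707648 eV

For emission (electron falling to lower state), the photon energy is:
E_photon = E_11 - E_5 = |-1.799101 - (-8.707648)|
E_photon = 6.909 eV

This energy is carried away by the emitted photon.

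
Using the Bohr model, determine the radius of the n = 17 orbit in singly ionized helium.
7.6466 nm (or 76.4661 Å)

The Bohr radius formula is:
r_n = n² a₀ / Z

where a₀ = 0.0529177 nm is the Bohr radius.

For He⁺ (Z = 2) at n = 17:
r_17 = 17² × 0.0529177 nm / 2
r_17 = 289 × 0.0529177 nm / 2
r_17 = 15.29322 nm / 2
r_17 = 7.6466 nm

The electron orbits at approximately 7.6466 nm from the nucleus.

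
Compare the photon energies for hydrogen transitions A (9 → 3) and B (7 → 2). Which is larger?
7 → 2

Calculate the energy for each transition:

Transition 9 → 3:
ΔE₁ = |E_3 - E_9| = |-13.6057/3² - (-13.6057/9²)|
ΔE₁ = |-1.511744444444 - (-0.167971604938)| = 1.343772840 eV

Transition 7 → 2:
ΔE₂ = |E_2 - E_7| = |-13.6057/2² - (-13.6057/7²)|
ΔE₂ = |-3.401425000000 - (-0.277667346939)| = 3.123757653 eV

Since 3.123757653 eV > 1.343772840 eV, the transition 7 → 2 emits the more energetic photon.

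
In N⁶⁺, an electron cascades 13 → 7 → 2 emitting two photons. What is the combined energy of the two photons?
162.72 eV

The energy levels of N⁶⁺ are E_n = -13.6057 × 7² / n² eV.

First transition (13 → 7):
ΔE₁ = |E_7 - E_13|
ΔE₁ = |-13.60570000 - (-3.94484793)| = 9.66085 eV

Second transition (7 → 2):
ΔE₂ = |E_2 - E_7|
ΔE₂ = |-166.66982500 - (-13.60570000)| = 153.06413 eV

Total energy released:
E_total = ΔE₁ + ΔE₂ = 9.66085 + 153.06413 = 162.72 eV

Note: This equals the direct transition 13 → 2: 162.72 eV ✓
Energy is conserved regardless of the path taken.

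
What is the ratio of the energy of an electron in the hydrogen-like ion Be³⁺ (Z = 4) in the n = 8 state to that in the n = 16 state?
4.000000

Using E_n = -13.6057 Z² / n² eV with Z = 4:

E_8 = -13.6057 × 4² / 8² = -217.6912 / 64 = -3.401425000000 eV
E_16 = -13.6057 × 4² / 16² = -217.6912 / 256 = -0.850356250000 eV

The ratio is:
E_8/E_16 = (-3.401425000000) / (-0.850356250000)
E_8/E_16 = (-217.6912/64) / (-217.6912/256)
E_8/E_16 = 256/64
E_8/E_16 = 4.000000
(Note: the Z² factors cancel in the ratio.)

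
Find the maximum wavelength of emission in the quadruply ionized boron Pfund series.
298.2322 nm

The longest wavelength corresponds to the smallest energy transition in the series.
The Pfund series has all transitions ending at n_f = 5.

For B⁴⁺ (Z = 5), the first line (α-line) is the jump from n = 6 to n = 5:
E_6 = -13.6057 × 5² / 6² = -9.44840278 eV
E_5 = -13.6057 × 5² / 5² = -13.60570000 eV
ΔE = E_6 - E_5 = 4.15729722 eV

λ = hc/E = 1239.84 eV·nm / 4.15729722 eV
λ = 298.2322 nm

This is the α-line of the Pfund series in B⁴⁺.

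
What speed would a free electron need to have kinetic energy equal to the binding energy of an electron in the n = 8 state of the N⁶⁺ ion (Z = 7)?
1.91423e+06 m/s (or 0.638519% of c)

The binding energy at n = 8 for N⁶⁺ is:
E_8 = -13.6057 × 7²/8² = -10.41686406 eV
|E_8| = 10.41686406 eV

Convert to Joules:
KE = 10.41686406 eV × (1.602177 × 10⁻¹⁹ J/eV) = 1.6689660e-18 J

Using KE = ½mv²:
v = √(2·KE/m_e)
v = √(2 × 1.6689660e-18 J / 9.10938 × 10⁻³¹ kg)
v = 1.91423e+06 m/s

This is approximately 0.638519% the speed of light.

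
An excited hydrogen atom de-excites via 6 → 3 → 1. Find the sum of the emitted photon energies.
13.2278 eV

The energy levels of hydrogen are E_n = -13.6057 / n² eV.

First transition (6 → 3):
ΔE₁ = |E_3 - E_6|
ΔE₁ = |-1.5117444444 - (-0.3779361111)| = 1.1338083 eV

Second transition (3 → 1):
ΔE₂ = |E_1 - E_3|
ΔE₂ = |-13.6057000000 - (-1.5117444444)| = 12.0939556 eV

Total energy released:
E_total = ΔE₁ + ΔE₂ = 1.1338083 + 12.0939556 = 13.2278 eV

Note: This equals the direct transition 6 → 1: 13.2278 eV ✓
Energy is conserved regardless of the path taken.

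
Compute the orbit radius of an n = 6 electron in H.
1.9050 nm (or 19.0504 Å)

The Bohr radius formula is:
r_n = n² a₀ / Z

where a₀ = 0.0529177 nm is the Bohr radius.

For H (Z = 1) at n = 6:
r_6 = 6² × 0.0529177 nm / 1
r_6 = 36 × 0.0529177 nm / 1
r_6 = 1.90504 nm / 1
r_6 = 1.9050 nm

The electron orbits at approximately 1.9050 nm from the nucleus.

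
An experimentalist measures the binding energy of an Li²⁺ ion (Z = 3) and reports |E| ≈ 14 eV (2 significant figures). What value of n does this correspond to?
n = 3

The exact energy levels follow E_n = -13.6057 Z² / n² eV with Z = 3.

The measured value (-14 eV) is reported to only 2 significant figures, so we must test candidate n values and see which one matches to that precision.

Candidate energies:
  n = 1:  E = -13.6057 × 3² / 1² = -122.451300 eV
  n = 2:  E = -13.6057 × 3² / 2² = -30.612825 eV
  n = 3:  E = -13.6057 × 3² / 3² = -13.605700 eV  ← matches
  n = 4:  E = -13.6057 × 3² / 4² = -7.653206 eV
  n = 5:  E = -13.6057 × 3² / 5² = -4.898052 eV

Checking against the measurement of -14 eV (2 sig figs), only n = 3 agrees:
E_3 = -13.605700 eV, which rounds to -14 eV ✓

Therefore n = 3.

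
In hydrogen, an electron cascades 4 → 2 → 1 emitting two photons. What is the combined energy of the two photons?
12.7553 eV

The energy levels of hydrogen are E_n = -13.6057 / n² eV.

First transition (4 → 2):
ΔE₁ = |E_2 - E_4|
ΔE₁ = |-3.4014250000 - (-0.8503562500)| = 2.5510688 eV

Second transition (2 → 1):
ΔE₂ = |E_1 - E_2|
ΔE₂ = |-13.6057000000 - (-3.4014250000)| = 10.2042750 eV

Total energy released:
E_total = ΔE₁ + ΔE₂ = 2.5510688 + 10.2042750 = 12.7553 eV

Note: This equals the direct transition 4 → 1: 12.7553 eV ✓
Energy is conserved regardless of the path taken.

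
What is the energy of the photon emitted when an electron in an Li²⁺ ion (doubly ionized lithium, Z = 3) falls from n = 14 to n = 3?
12.981 eV

The energy levels are E_n = -13.6057 Z² eV / n².

Energy at n = 14: E_14 = -13.6057 × 3² / 14² = -0.624752 eV
Energy at n = 3: E_3 = -13.6057 × 3² / 3² = -13.605700 eV

For emission (electron falling to lower state), the photon energy is:
E_photon = E_14 - E_3 = |-0.624752 - (-13.605700)|
E_photon = 12.981 eV

This energy is carried away by the emitted photon.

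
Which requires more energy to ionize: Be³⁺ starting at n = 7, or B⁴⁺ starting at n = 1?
B⁴⁺ at n = 1 (E = -340.143 eV)

Using E_n = -13.6057 Z² / n² eV:

Be³⁺ (Z = 4) at n = 7:
E = -13.6057 × 4² / 7² = -13.6057 × 16 / 49 = -4.442678 eV

B⁴⁺ (Z = 5) at n = 1:
E = -13.6057 × 5² / 1² = -13.6057 × 25 / 1 = -340.142500 eV

Since -340.142500 eV < -4.442678 eV,
B⁴⁺ at n = 1 is more tightly bound (requires more energy to ionize).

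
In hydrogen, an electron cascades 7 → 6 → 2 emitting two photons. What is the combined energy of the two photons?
3.124 eV

The energy levels of hydrogen are E_n = -13.6057 / n² eV.

First transition (7 → 6):
ΔE₁ = |E_6 - E_7|
ΔE₁ = |-0.377936111 - (-0.277667347)| = 0.100269 eV

Second transition (6 → 2):
ΔE₂ = |E_2 - E_6|
ΔE₂ = |-3.401425000 - (-0.377936111)| = 3.023489 eV

Total energy released:
E_total = ΔE₁ + ΔE₂ = 0.100269 + 3.023489 = 3.124 eV

Note: This equals the direct transition 7 → 2: 3.124 eV ✓
Energy is conserved regardless of the path taken.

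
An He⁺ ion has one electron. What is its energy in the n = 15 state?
-0.24 eV

For hydrogen-like ions, the energy levels scale with Z²:
E_n = -13.6057 Z² / n² eV

For He⁺ (Z = 2) at n = 15:
E_15 = -13.6057 × 2² / 15²
E_15 = -13.6057 × 4 / 225
E_15 = -54.4228 / 225
E_15 = -0.24 eV

The energy is 4 times more negative than hydrogen at the same n due to the stronger nuclear charge.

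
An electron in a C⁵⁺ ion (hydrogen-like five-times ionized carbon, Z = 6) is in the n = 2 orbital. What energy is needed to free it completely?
122.45 eV

The ionization energy is the energy needed to remove the electron completely (n → ∞).

For a hydrogen-like ion with Z = 6, E_n = -13.6057 Z² / n² eV.

At n = 2: E_2 = -13.6057 × 6² / 2² = -122.45130 eV
At n = ∞: E_∞ = 0 eV

Ionization energy = E_∞ - E_2 = 0 - (-122.45130) = 122.45130 eV
Ionization energy ≈ 122.45 eV

This is also called the binding energy of the electron in state n = 2.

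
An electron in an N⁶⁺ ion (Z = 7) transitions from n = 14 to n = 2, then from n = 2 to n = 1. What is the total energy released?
663.2779 eV

The energy levels of N⁶⁺ are E_n = -13.6057 × 7² / n² eV.

First transition (14 → 2):
ΔE₁ = |E_2 - E_14|
ΔE₁ = |-166.6698250000 - (-3.4014250000)| = 163.2684000 eV

Second transition (2 → 1):
ΔE₂ = |E_1 - E_2|
ΔE₂ = |-666.6793000000 - (-166.6698250000)| = 500.0094750 eV

Total energy released:
E_total = ΔE₁ + ΔE₂ = 163.2684000 + 500.0094750 = 663.2779 eV

Note: This equals the direct transition 14 → 1: 663.2779 eV ✓
Energy is conserved regardless of the path taken.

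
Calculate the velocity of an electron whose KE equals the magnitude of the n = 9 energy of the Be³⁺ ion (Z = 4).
9.7231e+05 m/s (or 0.3243% of c)

The binding energy at n = 9 for Be³⁺ is:
E_9 = -13.6057 × 4²/9² = -2.6875457 eV
|E_9| = 2.6875457 eV

Convert to Joules:
KE = 2.6875457 eV × (1.602177 × 10⁻¹⁹ J/eV) = 4.305924e-19 J

Using KE = ½mv²:
v = √(2·KE/m_e)
v = √(2 × 4.305924e-19 J / 9.10938 × 10⁻³¹ kg)
v = 9.7231e+05 m/s

This is approximately 0.3243% the speed of light.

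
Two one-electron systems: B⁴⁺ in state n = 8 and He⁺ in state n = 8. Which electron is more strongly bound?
B⁴⁺ at n = 8 (E = -5.314727 eV)

Using E_n = -13.6057 Z² / n² eV:

B⁴⁺ (Z = 5) at n = 8:
E = -13.6057 × 5² / 8² = -13.6057 × 25 / 64 = -5.314726563 eV

He⁺ (Z = 2) at n = 8:
E = -13.6057 × 2² / 8² = -13.6057 × 4 / 64 = -0.850356250 eV

Since -5.314726563 eV < -0.850356250 eV,
B⁴⁺ at n = 8 is more tightly bound (requires more energy to ionize).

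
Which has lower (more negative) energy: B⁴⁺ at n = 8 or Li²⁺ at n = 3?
Li²⁺ at n = 3 (E = -13.60570 eV)

Using E_n = -13.6057 Z² / n² eV:

B⁴⁺ (Z = 5) at n = 8:
E = -13.6057 × 5² / 8² = -13.6057 × 25 / 64 = -5.31472656 eV

Li²⁺ (Z = 3) at n = 3:
E = -13.6057 × 3² / 3² = -13.6057 × 9 / 9 = -13.60570000 eV

Since -13.60570000 eV < -5.31472656 eV,
Li²⁺ at n = 3 is more tightly bound (requires more energy to ionize).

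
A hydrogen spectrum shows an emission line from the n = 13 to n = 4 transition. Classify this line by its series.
Brackett series

The spectral series in hydrogen are named based on the final (lower) energy level:
- Lyman series: n_final = 1 (ultraviolet)
- Balmer series: n_final = 2 (visible/near-UV)
- Paschen series: n_final = 3 (infrared)
- Brackett series: n_final = 4 (infrared)
- Pfund series: n_final = 5 (far infrared)

Since this transition ends at n = 4, it belongs to the Brackett series.

For reference, this 13 → 4 line has photon energy
ΔE = 13.6057 eV × (1/4² - 1/13²) = 0.76984914941 eV,
corresponding to wavelength λ = hc/ΔE = 1239.84 eV·nm / 0.76984914941 eV = 1610.49733 nm in the infrared region.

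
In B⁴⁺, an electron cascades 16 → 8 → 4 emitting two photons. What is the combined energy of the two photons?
19.93022 eV

The energy levels of B⁴⁺ are E_n = -13.6057 × 5² / n² eV.

First transition (16 → 8):
ΔE₁ = |E_8 - E_16|
ΔE₁ = |-5.31472656250 - (-1.32868164063)| = 3.98604492 eV

Second transition (8 → 4):
ΔE₂ = |E_4 - E_8|
ΔE₂ = |-21.25890625000 - (-5.31472656250)| = 15.94417969 eV

Total energy released:
E_total = ΔE₁ + ΔE₂ = 3.98604492 + 15.94417969 = 19.93022 eV

Note: This equals the direct transition 16 → 4: 19.93022 eV ✓
Energy is conserved regardless of the path taken.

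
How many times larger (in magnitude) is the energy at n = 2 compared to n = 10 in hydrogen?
25.000000

Using E_n = -13.6057 Z² / n² eV with Z = 1:

E_2 = -13.6057 / 2² = -13.6057 / 4 = -3.401425000000 eV
E_10 = -13.6057 / 10² = -13.6057 / 100 = -0.136057000000 eV

The ratio is:
E_2/E_10 = (-3.401425000000) / (-0.136057000000)
E_2/E_10 = (-13.6057/4) / (-13.6057/100)
E_2/E_10 = 100/4
E_2/E_10 = 25.000000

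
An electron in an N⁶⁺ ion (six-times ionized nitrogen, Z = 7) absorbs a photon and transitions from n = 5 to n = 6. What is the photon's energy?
8.15 eV

The energy levels of a hydrogen-like atom are E_n = -13.6057 Z² eV / n².

Energy at n = 5: E_5 = -13.6057 × 7² / 5² = -26.66717 eV
Energy at n = 6: E_6 = -13.6057 × 7² / 6² = -18.51887 eV

The excitation energy is the difference:
ΔE = E_6 - E_5
ΔE = -18.51887 - (-26.66717)
ΔE = 8.15 eV

Since this is positive, energy must be absorbed (photon absorption).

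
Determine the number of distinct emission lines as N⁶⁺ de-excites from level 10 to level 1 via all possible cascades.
45

The electron can occupy levels n = 1, 2, ..., 10 during de-excitation — that is m = 10 - 1 + 1 = 10 distinct levels.

The number of distinct spectral lines equals the number of ways to choose 2 of these m levels (each pair gives one possible emission transition):

Number of lines = m(m-1)/2 = 10×9/2 = 45

These correspond to all possible transitions between the 10 levels:
10 → 9, 10 → 8, 10 → 7, 10 → 6, 10 → 5, 10 → 4, 10 → 3, 10 → 2...

Each transition produces a photon with a unique energy (and thus wavelength). This count does not depend on Z.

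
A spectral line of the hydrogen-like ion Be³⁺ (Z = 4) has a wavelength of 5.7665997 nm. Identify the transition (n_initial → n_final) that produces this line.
n = 9 → n = 1

First, find the photon energy from the wavelength (hc = 1239.84 eV·nm):
E = hc/λ = 1239.84 eV·nm / 5.7665997 nm = 215.00365 eV

The energy levels of Be³⁺ satisfy E_n = -13.6057 × 4² / n² eV, so an emission n_i → n_f releases
ΔE = 13.6057 × 4² × (1/n_f² − 1/n_i²) eV.

Setting ΔE equal to the photon energy:
1/n_f² − 1/n_i² = 215.00365 / (13.6057 × 4²) = 0.98765430

Since 1/n_i² must be positive, we need 1/n_f² > 0.98765430, i.e. n_f ≤ 1. For each allowed n_f, solve n_i = (1/n_f² − 0.98765430)^(−1/2) and check whether it is a whole number:
  n_f = 1: 1/n_i² = 1.00000000 − 0.98765430 = 0.01234570 → n_i = 9.000  → integer, n_i = 9 ✓

Only n_f = 1 gives an integer upper level, n_i = 9.

The transition is from n = 9 to n = 1 (emission).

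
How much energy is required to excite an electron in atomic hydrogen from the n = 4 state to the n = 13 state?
0.770 eV

The energy levels of a hydrogen-like atom are E_n = -13.6057 eV / n².

Energy at n = 4: E_4 = -13.6057 / 4² = -0.850356 eV
Energy at n = 13: E_13 = -13.6057 / 13² = -0.080507 eV

The excitation energy is the difference:
ΔE = E_13 - E_4
ΔE = -0.080507 - (-0.850356)
ΔE = 0.770 eV

Since this is positive, energy must be absorbed (photon absorption).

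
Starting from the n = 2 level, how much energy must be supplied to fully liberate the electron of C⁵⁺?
122.45 eV

The ionization energy is the energy needed to remove the electron completely (n → ∞).

For a hydrogen-like ion with Z = 6, E_n = -13.6057 Z² / n² eV.

At n = 2: E_2 = -13.6057 × 6² / 2² = -122.45130 eV
At n = ∞: E_∞ = 0 eV

Ionization energy = E_∞ - E_2 = 0 - (-122.45130) = 122.45130 eV
Ionization energy ≈ 122.45 eV

This is also called the binding energy of the electron in state n = 2.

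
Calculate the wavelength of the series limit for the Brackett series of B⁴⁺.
58.321 nm

The series limit corresponds to the transition from n = ∞ to n = 4.
This is the highest energy (shortest wavelength) transition in the Brackett series.

E_∞ = 0 eV
E_4 = -13.6057 × 5² / 4² = -21.25891 eV

Energy at series limit:
ΔE = E_∞ - E_4 = 0 - (-21.25891) = 21.25891 eV
λ = hc/E = 1239.84 eV·nm / 21.25891 eV = 58.321 nm

This energy equals the ionization energy from the n = 4 state of B⁴⁺.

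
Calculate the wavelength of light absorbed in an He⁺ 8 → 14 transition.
2164.945 nm

First, find the transition energy using E_n = -13.6057 Z² / n² eV:
E_8 = -13.6057 × 2² / 8² = -0.850356250 eV
E_14 = -13.6057 × 2² / 14² = -0.277667347 eV

Photon energy: |ΔE| = |E_14 - E_8| = 0.572688903 eV

Convert to wavelength using E = hc/λ with hc = 1239.84 eV·nm:
λ = hc/E = 1239.84 eV·nm / 0.572688903 eV
λ = 2164.945 nm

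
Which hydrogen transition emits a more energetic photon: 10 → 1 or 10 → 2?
10 → 1

Calculate the energy for each transition:

Transition 10 → 1:
ΔE₁ = |E_1 - E_10| = |-13.6057/1² - (-13.6057/10²)|
ΔE₁ = |-13.60570000 - (-0.13605700)| = 13.46964 eV

Transition 10 → 2:
ΔE₂ = |E_2 - E_10| = |-13.6057/2² - (-13.6057/10²)|
ΔE₂ = |-3.40142500 - (-0.13605700)| = 3.26537 eV

Since 13.46964 eV > 3.26537 eV, the transition 10 → 1 emits the more energetic photon.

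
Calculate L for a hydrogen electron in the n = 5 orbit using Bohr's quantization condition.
5.273e-34 J·s (or 5ℏ)

In the Bohr model, angular momentum is quantized:
L = nℏ

where ℏ = h/(2π) = 1.05457e-34 J·s

For n = 5:
L = 5 × 1.05457e-34 J·s
L = 5.273e-34 J·s

This can also be written as L = 5ℏ.
The angular momentum is an integer multiple of the reduced Planck constant.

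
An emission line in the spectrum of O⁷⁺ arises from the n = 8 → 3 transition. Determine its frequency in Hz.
2.010e+16 Hz

First, find the transition energy:
E_8 = -13.6057 × 8² / 8² = -13.60570 eV
E_3 = -13.6057 × 8² / 3² = -96.75164 eV
|ΔE| = |E_3 - E_8| = 83.14594 eV

Convert to Joules: E = 83.14594 eV × (1.602177 × 10⁻¹⁹ J/eV) = 1.33215e-17 J

Using E = hf:
f = E/h = 1.33215e-17 J / (6.62607 × 10⁻³⁴ J·s)
f = 2.010e+16 Hz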